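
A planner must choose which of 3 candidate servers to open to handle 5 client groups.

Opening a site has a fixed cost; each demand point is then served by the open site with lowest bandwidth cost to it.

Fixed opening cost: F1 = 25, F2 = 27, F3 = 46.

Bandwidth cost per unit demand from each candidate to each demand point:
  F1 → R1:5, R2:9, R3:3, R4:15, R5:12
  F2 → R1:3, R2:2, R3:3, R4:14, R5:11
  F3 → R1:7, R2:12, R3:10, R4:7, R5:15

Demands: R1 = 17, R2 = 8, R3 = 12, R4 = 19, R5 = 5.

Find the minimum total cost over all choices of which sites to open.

Open {F2, F3}: assign each demand point to its cheapest open site.
  R1→F2 17×3=51, R2→F2 8×2=16, R3→F2 12×3=36, R4→F3 19×7=133, R5→F2 5×11=55
  bandwidth cost 291, fixed 73 → total 364.
Compare {F1, F2, F3}: bandwidth cost 291 + fixed 98 = 389.
Compare {F2}: bandwidth cost 424 + fixed 27 = 451.
Compare {F1, F3}: bandwidth cost 386 + fixed 71 = 457.
All other subsets cost ≥ 389. Minimum total cost: 364.

364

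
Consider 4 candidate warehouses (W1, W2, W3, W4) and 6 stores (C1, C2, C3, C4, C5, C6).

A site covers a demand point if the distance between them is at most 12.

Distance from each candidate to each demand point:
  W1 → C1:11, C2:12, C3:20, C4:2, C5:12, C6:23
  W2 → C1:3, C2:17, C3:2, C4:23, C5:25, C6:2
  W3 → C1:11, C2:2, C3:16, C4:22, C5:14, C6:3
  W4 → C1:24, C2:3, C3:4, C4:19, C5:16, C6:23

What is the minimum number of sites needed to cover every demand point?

2

Coverage sets (demand points within 12 of each site):
  W1: {C1, C2, C4, C5}
  W2: {C1, C3, C6}
  W3: {C1, C2, C6}
  W4: {C2, C3}
No single site covers all 6 demand points.
But {W1, W2} covers everything, so the minimum is 2.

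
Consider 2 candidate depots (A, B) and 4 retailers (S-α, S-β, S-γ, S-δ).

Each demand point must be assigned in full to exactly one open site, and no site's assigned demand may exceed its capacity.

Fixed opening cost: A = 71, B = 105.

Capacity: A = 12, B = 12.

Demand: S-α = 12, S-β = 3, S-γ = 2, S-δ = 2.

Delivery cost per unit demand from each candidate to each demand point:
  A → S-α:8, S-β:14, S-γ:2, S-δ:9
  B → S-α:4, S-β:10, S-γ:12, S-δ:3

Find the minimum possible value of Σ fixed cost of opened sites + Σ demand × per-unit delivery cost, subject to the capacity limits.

288

Open {A, B}; cheapest assignment that respects the capacities:
  A (cap 12, load 7): S-β, S-γ, S-δ — cost 3×14 + 2×2 + 2×9 = 64
  B (cap 12, load 12): S-α — cost 12×4 = 48
  Shipping 112, fixed 176 → total 288.
  Any other capacity-feasible assignment to {A, B} ships for at least 112.
Total demand is 19 and no other set of sites has combined capacity ≥ 19, so {A, B} is the only feasible choice of open sites. Minimum: 288.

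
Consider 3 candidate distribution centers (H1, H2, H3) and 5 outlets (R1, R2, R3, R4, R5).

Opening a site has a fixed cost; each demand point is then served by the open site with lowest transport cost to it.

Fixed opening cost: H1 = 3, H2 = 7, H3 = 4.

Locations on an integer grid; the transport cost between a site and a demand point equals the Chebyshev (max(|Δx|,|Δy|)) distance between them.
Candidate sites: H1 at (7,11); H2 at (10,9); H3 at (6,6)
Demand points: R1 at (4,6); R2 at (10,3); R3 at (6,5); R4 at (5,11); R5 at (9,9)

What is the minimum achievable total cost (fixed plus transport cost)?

Open {H1, H3}: assign each demand point to its cheapest open site.
  R1→H3 2, R2→H3 4, R3→H3 1, R4→H1 2, R5→H1 2
  transport cost 11, fixed 7 → total 18.
Compare {H3}: transport cost 15 + fixed 4 = 19.
Compare {H2, H3}: transport cost 13 + fixed 11 = 24.
Compare {H1, H2, H3}: transport cost 10 + fixed 14 = 24.
All other subsets cost ≥ 19. Minimum total cost: 18.

18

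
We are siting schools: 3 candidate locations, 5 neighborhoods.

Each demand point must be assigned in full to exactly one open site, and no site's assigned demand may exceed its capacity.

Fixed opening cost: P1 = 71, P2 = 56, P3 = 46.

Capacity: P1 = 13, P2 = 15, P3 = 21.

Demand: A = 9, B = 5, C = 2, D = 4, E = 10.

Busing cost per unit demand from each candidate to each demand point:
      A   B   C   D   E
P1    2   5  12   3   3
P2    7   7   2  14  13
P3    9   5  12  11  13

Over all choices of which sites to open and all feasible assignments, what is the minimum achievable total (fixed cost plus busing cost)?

Open {P1, P3}; cheapest assignment that respects the capacities:
  P1 (cap 13, load 12): C, E — cost 2×12 + 10×3 = 54
  P3 (cap 21, load 18): A, B, D — cost 9×9 + 5×5 + 4×11 = 150
  Shipping 204, fixed 117 → total 321.
  Any other capacity-feasible assignment to {P1, P3} ships for at least 204.
Compare {P1, P2, P3}: its best feasible assignment gives total 339.
Compare {P2, P3}: its best feasible assignment gives total 368.
Every other set of open sites that can feasibly serve all demand totals ≥ 339 even under its best assignment. Minimum: 321.

321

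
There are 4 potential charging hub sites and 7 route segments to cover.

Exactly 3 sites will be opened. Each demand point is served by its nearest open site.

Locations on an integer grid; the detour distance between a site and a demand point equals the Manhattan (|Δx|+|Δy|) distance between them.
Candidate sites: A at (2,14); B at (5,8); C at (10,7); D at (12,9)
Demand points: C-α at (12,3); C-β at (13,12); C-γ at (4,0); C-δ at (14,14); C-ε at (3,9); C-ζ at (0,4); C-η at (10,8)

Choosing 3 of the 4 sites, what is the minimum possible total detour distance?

39

Open {B, C, D}.
  C-α→C 6, C-β→D 4, C-γ→B 9, C-δ→D 7, C-ε→B 3, C-ζ→B 9, C-η→C 1  ⇒ total 39.
Compare {A, B, D}: total 41.
Compare {A, B, C}: total 47.
No size-3 selection does better; minimum is 39.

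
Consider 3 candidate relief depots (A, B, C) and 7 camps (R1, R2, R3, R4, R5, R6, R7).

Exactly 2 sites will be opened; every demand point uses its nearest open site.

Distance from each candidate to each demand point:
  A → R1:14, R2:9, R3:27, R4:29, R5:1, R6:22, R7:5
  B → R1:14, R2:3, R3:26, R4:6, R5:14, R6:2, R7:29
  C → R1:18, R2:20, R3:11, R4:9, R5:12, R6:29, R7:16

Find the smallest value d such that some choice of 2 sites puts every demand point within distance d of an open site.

Open {B, C}.
  Farthest demand point is R7 at distance 16 (to C); all others are ≤ 16.
With {A, C} the worst case is 22.
With {A, B} the worst case is 26.
No size-2 selection achieves below 16.

16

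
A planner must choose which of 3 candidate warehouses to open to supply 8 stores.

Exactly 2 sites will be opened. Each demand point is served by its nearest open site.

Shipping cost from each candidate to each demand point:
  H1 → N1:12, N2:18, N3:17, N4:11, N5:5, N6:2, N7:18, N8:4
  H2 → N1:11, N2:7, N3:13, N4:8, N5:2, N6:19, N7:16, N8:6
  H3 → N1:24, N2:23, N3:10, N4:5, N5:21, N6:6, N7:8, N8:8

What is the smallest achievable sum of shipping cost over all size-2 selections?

Open {H2, H3}.
  N1→H2 11, N2→H2 7, N3→H3 10, N4→H3 5, N5→H2 2, N6→H3 6, N7→H3 8, N8→H2 6  ⇒ total 55.
Compare {H1, H2}: total 63.
Compare {H1, H3}: total 64.

55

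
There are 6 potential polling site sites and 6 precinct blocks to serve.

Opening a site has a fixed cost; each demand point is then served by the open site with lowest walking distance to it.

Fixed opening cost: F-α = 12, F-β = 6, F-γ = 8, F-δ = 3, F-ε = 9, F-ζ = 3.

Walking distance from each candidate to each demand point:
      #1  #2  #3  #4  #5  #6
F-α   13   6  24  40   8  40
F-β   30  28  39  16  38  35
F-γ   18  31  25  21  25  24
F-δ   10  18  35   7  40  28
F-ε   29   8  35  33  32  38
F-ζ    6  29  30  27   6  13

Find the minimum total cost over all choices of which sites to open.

80

Open {F-α, F-δ, F-ζ}: assign each demand point to its cheapest open site.
  #1→F-ζ 6, #2→F-α 6, #3→F-α 24, #4→F-δ 7, #5→F-ζ 6, #6→F-ζ 13
  walking distance 62, fixed 18 → total 80.
Compare {F-δ, F-ε, F-ζ}: walking distance 70 + fixed 15 = 85.
Compare {F-δ, F-ζ}: walking distance 80 + fixed 6 = 86.
Compare {F-α, F-β, F-δ, F-ζ}: walking distance 62 + fixed 24 = 86.
All other subsets cost ≥ 85. Minimum total cost: 80.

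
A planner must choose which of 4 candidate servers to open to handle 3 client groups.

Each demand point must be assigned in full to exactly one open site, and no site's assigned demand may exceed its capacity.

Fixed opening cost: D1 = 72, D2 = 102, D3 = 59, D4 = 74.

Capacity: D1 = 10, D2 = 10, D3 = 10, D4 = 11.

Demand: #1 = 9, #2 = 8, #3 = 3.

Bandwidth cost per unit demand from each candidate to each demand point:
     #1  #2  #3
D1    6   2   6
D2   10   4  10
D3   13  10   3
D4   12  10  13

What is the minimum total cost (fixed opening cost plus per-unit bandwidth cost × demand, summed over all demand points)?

Open {D1, D4}; cheapest assignment that respects the capacities:
  D1 (cap 10, load 9): #1 — cost 9×6 = 54
  D4 (cap 11, load 11): #2, #3 — cost 8×10 + 3×13 = 119
  Shipping 173, fixed 146 → total 319.
  Any other capacity-feasible assignment to {D1, D4} ships for at least 173.
Compare {D1, D2, D3}: its best feasible assignment gives total 328.
Compare {D1, D3, D4}: its best feasible assignment gives total 338.
Every other set of open sites that can feasibly serve all demand totals ≥ 328 even under its best assignment. Minimum: 319.

319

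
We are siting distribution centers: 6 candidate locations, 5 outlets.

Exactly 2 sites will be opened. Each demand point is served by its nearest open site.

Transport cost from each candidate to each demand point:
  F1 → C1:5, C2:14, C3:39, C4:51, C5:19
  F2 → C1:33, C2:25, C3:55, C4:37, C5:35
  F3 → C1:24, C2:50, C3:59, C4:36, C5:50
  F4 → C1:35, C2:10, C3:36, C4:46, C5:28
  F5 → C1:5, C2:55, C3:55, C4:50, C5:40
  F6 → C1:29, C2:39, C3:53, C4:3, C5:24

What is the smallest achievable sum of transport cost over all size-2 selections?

80

Open {F1, F6}.
  C1→F1 5, C2→F1 14, C3→F1 39, C4→F6 3, C5→F1 19  ⇒ total 80.
Compare {F4, F6}: total 102.
Compare {F1, F3}: total 113.
No size-2 selection does better; minimum is 80.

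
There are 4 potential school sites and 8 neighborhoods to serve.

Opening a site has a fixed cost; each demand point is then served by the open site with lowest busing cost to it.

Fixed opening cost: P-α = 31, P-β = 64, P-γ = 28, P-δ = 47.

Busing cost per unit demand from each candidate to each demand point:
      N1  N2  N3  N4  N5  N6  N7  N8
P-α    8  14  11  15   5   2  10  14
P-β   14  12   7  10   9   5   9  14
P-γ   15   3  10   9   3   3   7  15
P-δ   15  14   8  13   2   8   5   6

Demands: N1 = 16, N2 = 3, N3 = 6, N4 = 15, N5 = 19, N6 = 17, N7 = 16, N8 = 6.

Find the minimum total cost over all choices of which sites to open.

614

Open {P-α, P-γ, P-δ}: assign each demand point to its cheapest open site.
  N1→P-α 16×8=128, N2→P-γ 3×3=9, N3→P-δ 6×8=48, N4→P-γ 15×9=135, N5→P-δ 19×2=38, N6→P-α 17×2=34, N7→P-δ 16×5=80, N8→P-δ 6×6=36
  busing cost 508, fixed 106 → total 614.
Compare {P-α, P-β, P-γ, P-δ}: busing cost 502 + fixed 170 = 672.
Compare {P-α, P-γ}: busing cost 619 + fixed 59 = 678.
Compare {P-α, P-δ}: busing cost 601 + fixed 78 = 679.
All other subsets cost ≥ 672. Minimum total cost: 614.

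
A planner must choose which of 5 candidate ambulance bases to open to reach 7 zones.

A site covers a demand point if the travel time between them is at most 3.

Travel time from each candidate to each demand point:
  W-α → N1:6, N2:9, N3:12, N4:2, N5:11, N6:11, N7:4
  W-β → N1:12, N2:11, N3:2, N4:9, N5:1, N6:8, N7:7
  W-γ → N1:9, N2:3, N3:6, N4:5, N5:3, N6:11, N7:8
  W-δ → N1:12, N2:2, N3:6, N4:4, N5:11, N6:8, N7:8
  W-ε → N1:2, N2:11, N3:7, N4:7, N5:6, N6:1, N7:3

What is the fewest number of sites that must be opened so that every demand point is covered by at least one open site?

Coverage sets (demand points within 3 of each site):
  W-α: {N4}
  W-β: {N3, N5}
  W-γ: {N2, N5}
  W-δ: {N2}
  W-ε: {N1, N6, N7}
No 3 sites suffice: every size-3 union leaves at least one demand point uncovered.
But {W-α, W-β, W-γ, W-ε} covers everything, so the minimum is 4.

4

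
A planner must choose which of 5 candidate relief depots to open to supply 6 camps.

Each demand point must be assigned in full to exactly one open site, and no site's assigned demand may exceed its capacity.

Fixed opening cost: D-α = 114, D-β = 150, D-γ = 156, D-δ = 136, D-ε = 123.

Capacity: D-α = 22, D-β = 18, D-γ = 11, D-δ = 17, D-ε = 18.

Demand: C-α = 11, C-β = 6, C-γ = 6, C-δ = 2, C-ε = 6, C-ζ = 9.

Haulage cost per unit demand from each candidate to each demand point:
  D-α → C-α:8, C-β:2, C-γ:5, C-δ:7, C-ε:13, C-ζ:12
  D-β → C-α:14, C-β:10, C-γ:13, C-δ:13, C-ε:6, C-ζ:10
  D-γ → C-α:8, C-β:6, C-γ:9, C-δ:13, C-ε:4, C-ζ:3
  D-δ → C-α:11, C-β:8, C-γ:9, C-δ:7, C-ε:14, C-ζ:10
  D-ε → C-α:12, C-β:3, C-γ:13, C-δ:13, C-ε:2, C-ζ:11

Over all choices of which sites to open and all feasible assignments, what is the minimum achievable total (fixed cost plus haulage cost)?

Open {D-α, D-ε}; cheapest assignment that respects the capacities:
  D-α (cap 22, load 22): C-α, C-δ, C-ζ — cost 11×8 + 2×7 + 9×12 = 210
  D-ε (cap 18, load 18): C-β, C-γ, C-ε — cost 6×3 + 6×13 + 6×2 = 108
  Shipping 318, fixed 237 → total 555.
  Any other capacity-feasible assignment to {D-α, D-ε} ships for at least 318.
Compare {D-α, D-γ, D-ε}: its best feasible assignment gives total 582.
Compare {D-α, D-δ, D-ε}: its best feasible assignment gives total 625.
Every other set of open sites that can feasibly serve all demand totals ≥ 582 even under its best assignment. Minimum: 555.

555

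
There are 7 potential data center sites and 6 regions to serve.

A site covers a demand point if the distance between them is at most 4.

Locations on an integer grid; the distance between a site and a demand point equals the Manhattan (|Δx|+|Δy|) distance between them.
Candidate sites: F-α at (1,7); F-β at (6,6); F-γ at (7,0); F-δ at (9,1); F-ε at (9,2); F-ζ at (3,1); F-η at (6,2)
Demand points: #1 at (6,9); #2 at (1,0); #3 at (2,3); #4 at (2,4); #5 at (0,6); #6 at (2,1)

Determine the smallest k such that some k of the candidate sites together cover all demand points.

Coverage sets (demand points within 4 of each site):
  F-α: {#4, #5}
  F-β: {#1}
  F-γ: {}
  F-δ: {}
  F-ε: {}
  F-ζ: {#2, #3, #4, #6}
  F-η: {}
No 2 sites suffice: every size-2 union leaves at least one demand point uncovered.
But {F-α, F-β, F-ζ} covers everything, so the minimum is 3.

3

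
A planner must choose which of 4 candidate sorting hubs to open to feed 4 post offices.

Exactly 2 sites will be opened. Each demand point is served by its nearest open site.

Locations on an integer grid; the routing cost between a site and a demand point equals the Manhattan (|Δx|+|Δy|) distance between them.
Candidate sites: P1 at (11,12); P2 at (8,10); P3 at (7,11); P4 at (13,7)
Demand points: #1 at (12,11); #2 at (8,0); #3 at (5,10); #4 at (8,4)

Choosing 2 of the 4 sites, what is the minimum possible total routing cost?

21

Open {P1, P2}.
  #1→P1 2, #2→P2 10, #3→P2 3, #4→P2 6  ⇒ total 21.
Compare {P2, P3}: total 24.
Compare {P2, P4}: total 24.
No size-2 selection does better; minimum is 21.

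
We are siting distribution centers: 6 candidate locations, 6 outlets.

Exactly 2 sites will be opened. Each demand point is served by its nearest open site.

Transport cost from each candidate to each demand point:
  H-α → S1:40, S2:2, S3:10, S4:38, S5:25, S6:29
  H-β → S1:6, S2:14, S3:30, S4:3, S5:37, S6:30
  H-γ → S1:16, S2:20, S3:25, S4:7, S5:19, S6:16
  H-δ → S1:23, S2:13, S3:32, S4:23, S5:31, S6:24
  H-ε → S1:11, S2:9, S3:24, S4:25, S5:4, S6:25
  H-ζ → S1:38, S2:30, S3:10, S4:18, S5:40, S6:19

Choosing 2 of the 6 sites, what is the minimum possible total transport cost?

Open {H-α, H-γ}.
  S1→H-γ 16, S2→H-α 2, S3→H-α 10, S4→H-γ 7, S5→H-γ 19, S6→H-γ 16  ⇒ total 70.
Compare {H-β, H-ε}: total 71.
Compare {H-γ, H-ε}: total 71.
No size-2 selection does better; minimum is 70.

70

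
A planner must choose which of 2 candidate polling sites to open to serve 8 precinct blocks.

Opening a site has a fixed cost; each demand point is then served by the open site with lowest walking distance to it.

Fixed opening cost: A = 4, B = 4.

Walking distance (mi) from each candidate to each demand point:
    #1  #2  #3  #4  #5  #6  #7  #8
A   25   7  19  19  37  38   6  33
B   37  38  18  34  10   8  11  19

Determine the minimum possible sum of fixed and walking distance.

Open {A, B}: assign each demand point to its cheapest open site.
  #1→A 25, #2→A 7, #3→B 18, #4→A 19, #5→B 10, #6→B 8, #7→A 6, #8→B 19
  walking distance 112, fixed 8 → total 120.
Compare {B}: walking distance 175 + fixed 4 = 179.
Compare {A}: walking distance 184 + fixed 4 = 188.

120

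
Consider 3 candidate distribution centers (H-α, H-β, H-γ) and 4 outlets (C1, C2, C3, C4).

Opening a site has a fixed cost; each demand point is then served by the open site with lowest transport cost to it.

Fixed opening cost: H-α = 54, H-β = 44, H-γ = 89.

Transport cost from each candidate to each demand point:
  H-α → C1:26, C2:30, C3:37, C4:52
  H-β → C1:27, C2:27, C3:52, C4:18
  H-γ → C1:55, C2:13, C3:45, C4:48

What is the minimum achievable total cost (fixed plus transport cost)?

168

Open {H-β}: assign each demand point to its cheapest open site.
  C1→H-β 27, C2→H-β 27, C3→H-β 52, C4→H-β 18
  transport cost 124, fixed 44 → total 168.
Compare {H-α}: transport cost 145 + fixed 54 = 199.
Compare {H-α, H-β}: transport cost 108 + fixed 98 = 206.
Compare {H-β, H-γ}: transport cost 103 + fixed 133 = 236.
All other subsets cost ≥ 199. Minimum total cost: 168.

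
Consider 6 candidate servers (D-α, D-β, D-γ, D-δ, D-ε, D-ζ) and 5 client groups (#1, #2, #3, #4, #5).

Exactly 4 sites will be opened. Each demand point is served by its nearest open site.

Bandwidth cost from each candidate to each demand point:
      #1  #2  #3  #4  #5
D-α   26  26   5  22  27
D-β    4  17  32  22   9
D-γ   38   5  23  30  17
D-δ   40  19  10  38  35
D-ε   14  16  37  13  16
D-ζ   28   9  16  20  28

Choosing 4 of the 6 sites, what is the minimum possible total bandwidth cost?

36

Open {D-α, D-β, D-γ, D-ε}.
  #1→D-β 4, #2→D-γ 5, #3→D-α 5, #4→D-ε 13, #5→D-β 9  ⇒ total 36.
Compare {D-α, D-β, D-ε, D-ζ}: total 40.
Compare {D-β, D-γ, D-δ, D-ε}: total 41.
No size-4 selection does better; minimum is 36.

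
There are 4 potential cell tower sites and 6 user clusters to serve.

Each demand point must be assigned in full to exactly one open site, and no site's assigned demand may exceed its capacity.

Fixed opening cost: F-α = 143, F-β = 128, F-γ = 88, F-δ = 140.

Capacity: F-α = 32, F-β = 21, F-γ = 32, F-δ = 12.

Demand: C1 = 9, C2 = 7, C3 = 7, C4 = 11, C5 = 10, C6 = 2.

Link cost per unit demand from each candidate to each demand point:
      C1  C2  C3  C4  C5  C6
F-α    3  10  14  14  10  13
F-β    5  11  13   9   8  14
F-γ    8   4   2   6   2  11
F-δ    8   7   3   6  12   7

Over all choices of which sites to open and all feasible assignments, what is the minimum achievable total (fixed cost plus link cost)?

Open {F-β, F-γ}; cheapest assignment that respects the capacities:
  F-β (cap 21, load 20): C1, C4 — cost 9×5 + 11×9 = 144
  F-γ (cap 32, load 26): C2, C3, C5, C6 — cost 7×4 + 7×2 + 10×2 + 2×11 = 84
  Shipping 228, fixed 216 → total 444.
  Any other capacity-feasible assignment to {F-β, F-γ} ships for at least 228.
Compare {F-α, F-γ}: its best feasible assignment gives total 450.
Compare {F-α, F-γ, F-δ}: its best feasible assignment gives total 547.
Every other set of open sites that can feasibly serve all demand totals ≥ 450 even under its best assignment. Minimum: 444.

444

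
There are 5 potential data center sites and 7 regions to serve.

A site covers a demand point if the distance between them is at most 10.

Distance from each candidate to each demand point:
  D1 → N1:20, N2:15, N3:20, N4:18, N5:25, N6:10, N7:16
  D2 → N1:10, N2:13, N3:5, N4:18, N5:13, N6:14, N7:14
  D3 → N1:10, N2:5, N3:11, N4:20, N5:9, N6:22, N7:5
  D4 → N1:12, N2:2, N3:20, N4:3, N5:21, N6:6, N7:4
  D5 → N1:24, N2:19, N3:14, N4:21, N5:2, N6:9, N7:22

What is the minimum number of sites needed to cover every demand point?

Coverage sets (demand points within 10 of each site):
  D1: {N6}
  D2: {N1, N3}
  D3: {N1, N2, N5, N7}
  D4: {N2, N4, N6, N7}
  D5: {N5, N6}
No 2 sites suffice: every size-2 union leaves at least one demand point uncovered.
But {D2, D3, D4} covers everything, so the minimum is 3.

3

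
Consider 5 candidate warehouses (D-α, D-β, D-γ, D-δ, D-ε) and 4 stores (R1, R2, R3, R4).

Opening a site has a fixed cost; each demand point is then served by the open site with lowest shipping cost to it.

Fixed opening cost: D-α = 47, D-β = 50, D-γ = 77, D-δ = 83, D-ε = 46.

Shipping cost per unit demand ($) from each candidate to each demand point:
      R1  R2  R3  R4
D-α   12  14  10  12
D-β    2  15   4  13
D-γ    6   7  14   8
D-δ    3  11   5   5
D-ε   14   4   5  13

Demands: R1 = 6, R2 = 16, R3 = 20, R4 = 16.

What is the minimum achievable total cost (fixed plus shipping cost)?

391

Open {D-δ, D-ε}: assign each demand point to its cheapest open site.
  R1→D-δ 6×3=18, R2→D-ε 16×4=64, R3→D-δ 20×5=100, R4→D-δ 16×5=80
  shipping cost 262, fixed 129 → total 391.
Compare {D-β, D-δ, D-ε}: shipping cost 236 + fixed 179 = 415.
Compare {D-α, D-δ, D-ε}: shipping cost 262 + fixed 176 = 438.
Compare {D-γ, D-ε}: shipping cost 328 + fixed 123 = 451.
All other subsets cost ≥ 415. Minimum total cost: 391.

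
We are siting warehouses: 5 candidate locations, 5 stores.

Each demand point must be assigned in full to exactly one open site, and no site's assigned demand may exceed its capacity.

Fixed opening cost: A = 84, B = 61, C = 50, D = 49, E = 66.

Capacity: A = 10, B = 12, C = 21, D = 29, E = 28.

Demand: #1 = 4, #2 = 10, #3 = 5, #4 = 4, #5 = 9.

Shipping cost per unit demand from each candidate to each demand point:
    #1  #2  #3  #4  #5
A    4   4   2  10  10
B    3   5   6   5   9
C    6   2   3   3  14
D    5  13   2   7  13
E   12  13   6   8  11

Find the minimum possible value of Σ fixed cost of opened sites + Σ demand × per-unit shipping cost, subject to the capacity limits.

278

Open {C, D}; cheapest assignment that respects the capacities:
  C (cap 21, load 14): #2, #4 — cost 10×2 + 4×3 = 32
  D (cap 29, load 18): #1, #3, #5 — cost 4×5 + 5×2 + 9×13 = 147
  Shipping 179, fixed 99 → total 278.
  Any other capacity-feasible assignment to {C, D} ships for at least 179.
Compare {C, E}: its best feasible assignment gives total 301.
Compare {B, C, D}: its best feasible assignment gives total 303.
Every other set of open sites that can feasibly serve all demand totals ≥ 301 even under its best assignment. Minimum: 278.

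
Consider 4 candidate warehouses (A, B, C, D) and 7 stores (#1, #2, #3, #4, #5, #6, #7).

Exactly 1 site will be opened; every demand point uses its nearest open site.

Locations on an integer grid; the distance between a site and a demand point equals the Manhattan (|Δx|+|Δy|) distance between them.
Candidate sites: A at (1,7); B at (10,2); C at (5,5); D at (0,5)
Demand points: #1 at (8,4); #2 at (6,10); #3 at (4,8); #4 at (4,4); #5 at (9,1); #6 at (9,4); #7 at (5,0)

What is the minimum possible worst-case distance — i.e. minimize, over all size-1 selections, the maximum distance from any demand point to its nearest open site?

8

Open {C}.
  Farthest demand point is #5 at distance 8 (to C); all others are ≤ 8.
With {B} the worst case is 12.
With {D} the worst case is 13.
No size-1 selection achieves below 8.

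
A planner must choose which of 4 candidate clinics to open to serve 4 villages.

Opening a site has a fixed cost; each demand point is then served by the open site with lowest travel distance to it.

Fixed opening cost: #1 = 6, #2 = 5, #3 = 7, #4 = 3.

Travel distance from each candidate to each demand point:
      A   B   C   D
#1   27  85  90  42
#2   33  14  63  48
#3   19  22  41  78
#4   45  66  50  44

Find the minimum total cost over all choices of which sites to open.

Open {#2, #3, #4}: assign each demand point to its cheapest open site.
  A→#3 19, B→#2 14, C→#3 41, D→#4 44
  travel distance 118, fixed 15 → total 133.
Compare {#2, #3}: travel distance 122 + fixed 12 = 134.
Compare {#1, #2, #3}: travel distance 116 + fixed 18 = 134.
Compare {#3, #4}: travel distance 126 + fixed 10 = 136.
All other subsets cost ≥ 134. Minimum total cost: 133.

133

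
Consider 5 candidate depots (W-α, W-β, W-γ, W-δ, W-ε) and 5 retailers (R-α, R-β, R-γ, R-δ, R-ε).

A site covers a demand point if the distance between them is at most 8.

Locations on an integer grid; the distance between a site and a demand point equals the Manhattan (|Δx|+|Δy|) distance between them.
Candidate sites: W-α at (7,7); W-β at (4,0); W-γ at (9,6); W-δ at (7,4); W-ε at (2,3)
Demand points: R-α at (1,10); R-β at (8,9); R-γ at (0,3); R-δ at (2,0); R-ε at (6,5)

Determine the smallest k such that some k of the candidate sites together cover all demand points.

Coverage sets (demand points within 8 of each site):
  W-α: {R-β, R-ε}
  W-β: {R-γ, R-δ, R-ε}
  W-γ: {R-β, R-ε}
  W-δ: {R-β, R-γ, R-ε}
  W-ε: {R-α, R-γ, R-δ, R-ε}
No single site covers all 5 demand points.
But {W-α, W-ε} covers everything, so the minimum is 2.

2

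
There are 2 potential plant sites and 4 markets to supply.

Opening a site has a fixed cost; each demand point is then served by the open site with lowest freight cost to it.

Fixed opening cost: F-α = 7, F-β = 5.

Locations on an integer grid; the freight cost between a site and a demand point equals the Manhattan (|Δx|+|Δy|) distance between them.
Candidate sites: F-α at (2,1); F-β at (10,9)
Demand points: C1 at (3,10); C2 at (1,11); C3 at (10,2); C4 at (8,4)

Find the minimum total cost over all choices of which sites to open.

38

Open {F-β}: assign each demand point to its cheapest open site.
  C1→F-β 8, C2→F-β 11, C3→F-β 7, C4→F-β 7
  freight cost 33, fixed 5 → total 38.
Compare {F-α, F-β}: freight cost 33 + fixed 12 = 45.
Compare {F-α}: freight cost 39 + fixed 7 = 46.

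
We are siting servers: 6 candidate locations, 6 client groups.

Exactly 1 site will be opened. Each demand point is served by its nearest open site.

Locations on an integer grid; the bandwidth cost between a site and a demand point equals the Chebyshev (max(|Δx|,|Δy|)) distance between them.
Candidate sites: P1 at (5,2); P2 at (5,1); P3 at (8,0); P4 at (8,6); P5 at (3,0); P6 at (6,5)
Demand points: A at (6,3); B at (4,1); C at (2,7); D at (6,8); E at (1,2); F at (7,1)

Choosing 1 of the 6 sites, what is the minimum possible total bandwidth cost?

19

Open {P1}.
  A→P1 1, B→P1 1, C→P1 5, D→P1 6, E→P1 4, F→P1 2  ⇒ total 19.
Compare {P2}: total 22.
Compare {P6}: total 22.
No size-1 selection does better; minimum is 19.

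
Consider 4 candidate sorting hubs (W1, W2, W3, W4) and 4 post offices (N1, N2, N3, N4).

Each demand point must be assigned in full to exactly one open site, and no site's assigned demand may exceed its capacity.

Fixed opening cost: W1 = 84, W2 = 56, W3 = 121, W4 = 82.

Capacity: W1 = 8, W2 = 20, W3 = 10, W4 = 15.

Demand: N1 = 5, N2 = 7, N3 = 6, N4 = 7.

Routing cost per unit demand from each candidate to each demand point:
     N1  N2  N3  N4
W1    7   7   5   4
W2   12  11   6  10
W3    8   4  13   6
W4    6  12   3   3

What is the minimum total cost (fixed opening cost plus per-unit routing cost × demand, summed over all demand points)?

Open {W2, W4}; cheapest assignment that respects the capacities:
  W2 (cap 20, load 13): N2, N3 — cost 7×11 + 6×6 = 113
  W4 (cap 15, load 12): N1, N4 — cost 5×6 + 7×3 = 51
  Shipping 164, fixed 138 → total 302.
  Any other capacity-feasible assignment to {W2, W4} ships for at least 164.
Compare {W1, W2}: its best feasible assignment gives total 341.
Compare {W1, W2, W4}: its best feasible assignment gives total 358.
Every other set of open sites that can feasibly serve all demand totals ≥ 341 even under its best assignment. Minimum: 302.

302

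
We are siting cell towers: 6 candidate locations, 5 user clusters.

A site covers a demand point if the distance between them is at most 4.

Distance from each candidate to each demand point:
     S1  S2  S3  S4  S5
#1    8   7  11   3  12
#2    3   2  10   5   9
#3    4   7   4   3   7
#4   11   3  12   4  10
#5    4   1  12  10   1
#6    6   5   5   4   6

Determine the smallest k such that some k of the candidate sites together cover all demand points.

2

Coverage sets (demand points within 4 of each site):
  #1: {S4}
  #2: {S1, S2}
  #3: {S1, S3, S4}
  #4: {S2, S4}
  #5: {S1, S2, S5}
  #6: {S4}
No single site covers all 5 demand points.
But {#3, #5} covers everything, so the minimum is 2.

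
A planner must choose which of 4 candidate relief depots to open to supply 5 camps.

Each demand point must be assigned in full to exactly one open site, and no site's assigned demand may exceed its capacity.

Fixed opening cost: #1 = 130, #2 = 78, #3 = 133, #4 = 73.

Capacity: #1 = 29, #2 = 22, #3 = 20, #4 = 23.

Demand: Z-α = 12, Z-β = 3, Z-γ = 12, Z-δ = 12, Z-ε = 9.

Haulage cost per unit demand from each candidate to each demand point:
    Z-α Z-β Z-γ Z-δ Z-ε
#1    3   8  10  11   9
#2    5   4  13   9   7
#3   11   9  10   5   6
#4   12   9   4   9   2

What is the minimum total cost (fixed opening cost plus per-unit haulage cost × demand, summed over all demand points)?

461

Open {#1, #4}; cheapest assignment that respects the capacities:
  #1 (cap 29, load 27): Z-α, Z-β, Z-δ — cost 12×3 + 3×8 + 12×11 = 192
  #4 (cap 23, load 21): Z-γ, Z-ε — cost 12×4 + 9×2 = 66
  Shipping 258, fixed 203 → total 461.
  Any other capacity-feasible assignment to {#1, #4} ships for at least 258.
Compare {#2, #3, #4}: its best feasible assignment gives total 482.
Compare {#1, #2, #4}: its best feasible assignment gives total 503.
Every other set of open sites that can feasibly serve all demand totals ≥ 482 even under its best assignment. Minimum: 461.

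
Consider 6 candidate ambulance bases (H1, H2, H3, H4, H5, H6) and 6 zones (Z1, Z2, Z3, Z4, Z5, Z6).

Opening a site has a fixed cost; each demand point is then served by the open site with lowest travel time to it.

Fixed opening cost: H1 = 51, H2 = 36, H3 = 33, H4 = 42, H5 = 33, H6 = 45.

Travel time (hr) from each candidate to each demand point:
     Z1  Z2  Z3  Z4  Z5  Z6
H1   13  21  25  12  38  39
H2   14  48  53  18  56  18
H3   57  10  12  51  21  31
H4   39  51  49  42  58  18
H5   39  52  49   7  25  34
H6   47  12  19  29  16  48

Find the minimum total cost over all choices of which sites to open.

Open {H2, H3}: assign each demand point to its cheapest open site.
  Z1→H2 14, Z2→H3 10, Z3→H3 12, Z4→H2 18, Z5→H3 21, Z6→H2 18
  travel time 93, fixed 69 → total 162.
Compare {H2, H6}: travel time 97 + fixed 81 = 178.
Compare {H1, H3}: travel time 99 + fixed 84 = 183.
Compare {H2, H3, H5}: travel time 82 + fixed 102 = 184.
All other subsets cost ≥ 178. Minimum total cost: 162.

162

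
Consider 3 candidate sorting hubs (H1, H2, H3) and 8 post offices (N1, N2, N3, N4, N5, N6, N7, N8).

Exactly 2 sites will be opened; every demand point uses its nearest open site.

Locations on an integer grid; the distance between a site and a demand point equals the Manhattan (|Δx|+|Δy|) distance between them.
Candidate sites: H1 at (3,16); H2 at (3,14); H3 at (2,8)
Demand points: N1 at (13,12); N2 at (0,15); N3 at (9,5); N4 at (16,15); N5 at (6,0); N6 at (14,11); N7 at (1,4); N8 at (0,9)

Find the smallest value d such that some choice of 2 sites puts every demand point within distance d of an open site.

Open {H2, H3}.
  Farthest demand point is N4 at distance 14 (to H2); all others are ≤ 14.
With {H1, H3} the worst case is 15.
With {H1, H2} the worst case is 17.
No size-2 selection achieves below 14.

14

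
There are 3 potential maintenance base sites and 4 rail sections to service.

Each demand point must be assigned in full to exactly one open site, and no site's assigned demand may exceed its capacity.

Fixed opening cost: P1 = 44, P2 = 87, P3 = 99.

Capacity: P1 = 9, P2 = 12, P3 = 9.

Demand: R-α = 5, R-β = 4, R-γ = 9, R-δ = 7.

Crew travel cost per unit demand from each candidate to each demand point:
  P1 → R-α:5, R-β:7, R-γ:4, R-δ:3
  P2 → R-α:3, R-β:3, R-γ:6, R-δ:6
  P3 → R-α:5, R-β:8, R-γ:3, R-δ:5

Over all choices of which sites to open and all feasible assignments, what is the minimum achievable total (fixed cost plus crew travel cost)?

305

Open {P1, P2, P3}; cheapest assignment that respects the capacities:
  P1 (cap 9, load 7): R-δ — cost 7×3 = 21
  P2 (cap 12, load 9): R-α, R-β — cost 5×3 + 4×3 = 27
  P3 (cap 9, load 9): R-γ — cost 9×3 = 27
  Shipping 75, fixed 230 → total 305.
  Any other capacity-feasible assignment to {P1, P2, P3} ships for at least 75.
Total demand is 25 and no other set of sites has combined capacity ≥ 25, so {P1, P2, P3} is the only feasible choice of open sites. Minimum: 305.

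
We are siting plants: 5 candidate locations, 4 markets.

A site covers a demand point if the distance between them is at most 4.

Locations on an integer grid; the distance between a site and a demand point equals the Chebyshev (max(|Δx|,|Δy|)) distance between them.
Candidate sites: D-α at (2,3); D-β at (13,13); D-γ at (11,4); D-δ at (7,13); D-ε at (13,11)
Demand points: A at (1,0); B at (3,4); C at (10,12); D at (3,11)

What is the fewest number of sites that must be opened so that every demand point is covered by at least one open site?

Coverage sets (demand points within 4 of each site):
  D-α: {A, B}
  D-β: {C}
  D-γ: {}
  D-δ: {C, D}
  D-ε: {C}
No single site covers all 4 demand points.
But {D-α, D-δ} covers everything, so the minimum is 2.

2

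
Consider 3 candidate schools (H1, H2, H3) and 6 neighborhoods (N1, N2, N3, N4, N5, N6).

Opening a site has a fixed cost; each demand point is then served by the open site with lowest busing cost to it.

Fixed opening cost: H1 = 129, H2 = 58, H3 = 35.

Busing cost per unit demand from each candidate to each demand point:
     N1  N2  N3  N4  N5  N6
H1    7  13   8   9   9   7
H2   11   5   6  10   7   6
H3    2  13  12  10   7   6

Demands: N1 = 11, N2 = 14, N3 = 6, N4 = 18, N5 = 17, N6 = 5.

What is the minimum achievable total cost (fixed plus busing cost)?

Open {H2, H3}: assign each demand point to its cheapest open site.
  N1→H3 11×2=22, N2→H2 14×5=70, N3→H2 6×6=36, N4→H2 18×10=180, N5→H2 17×7=119, N6→H2 5×6=30
  busing cost 457, fixed 93 → total 550.
Compare {H2}: busing cost 556 + fixed 58 = 614.
Compare {H3}: busing cost 605 + fixed 35 = 640.
Compare {H1, H2, H3}: busing cost 439 + fixed 222 = 661.
All other subsets cost ≥ 614. Minimum total cost: 550.

550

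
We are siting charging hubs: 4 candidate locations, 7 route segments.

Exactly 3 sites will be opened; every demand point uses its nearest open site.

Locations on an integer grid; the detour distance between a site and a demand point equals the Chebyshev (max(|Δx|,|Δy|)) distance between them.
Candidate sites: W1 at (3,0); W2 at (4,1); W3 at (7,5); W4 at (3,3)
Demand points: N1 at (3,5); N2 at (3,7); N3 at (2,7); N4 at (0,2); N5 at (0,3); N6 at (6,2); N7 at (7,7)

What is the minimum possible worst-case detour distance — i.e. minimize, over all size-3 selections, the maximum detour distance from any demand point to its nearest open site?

4

Open {W1, W2, W4}.
  Farthest demand point is N2 at detour distance 4 (to W4); all others are ≤ 4.
With {W1, W3, W4} the worst case is 4.
With {W2, W3, W4} the worst case is 4.
No size-3 selection achieves below 4.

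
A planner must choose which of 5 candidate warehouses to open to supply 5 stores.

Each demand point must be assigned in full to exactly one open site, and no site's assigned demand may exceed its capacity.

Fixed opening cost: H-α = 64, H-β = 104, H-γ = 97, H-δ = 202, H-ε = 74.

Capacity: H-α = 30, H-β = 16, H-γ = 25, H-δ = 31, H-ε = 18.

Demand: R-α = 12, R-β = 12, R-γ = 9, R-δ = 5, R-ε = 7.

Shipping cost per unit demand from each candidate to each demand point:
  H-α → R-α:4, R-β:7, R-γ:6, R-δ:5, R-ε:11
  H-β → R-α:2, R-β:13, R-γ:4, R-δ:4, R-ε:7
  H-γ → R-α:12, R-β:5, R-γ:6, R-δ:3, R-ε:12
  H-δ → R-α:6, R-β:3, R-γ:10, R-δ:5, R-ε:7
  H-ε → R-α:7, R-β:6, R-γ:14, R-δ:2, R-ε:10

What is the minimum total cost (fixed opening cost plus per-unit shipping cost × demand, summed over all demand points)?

399

Open {H-α, H-ε}; cheapest assignment that respects the capacities:
  H-α (cap 30, load 28): R-α, R-γ, R-ε — cost 12×4 + 9×6 + 7×11 = 179
  H-ε (cap 18, load 17): R-β, R-δ — cost 12×6 + 5×2 = 82
  Shipping 261, fixed 138 → total 399.
  Any other capacity-feasible assignment to {H-α, H-ε} ships for at least 261.
Compare {H-α, H-β}: its best feasible assignment gives total 410.
Compare {H-α, H-γ}: its best feasible assignment gives total 415.
Every other set of open sites that can feasibly serve all demand totals ≥ 410 even under its best assignment. Minimum: 399.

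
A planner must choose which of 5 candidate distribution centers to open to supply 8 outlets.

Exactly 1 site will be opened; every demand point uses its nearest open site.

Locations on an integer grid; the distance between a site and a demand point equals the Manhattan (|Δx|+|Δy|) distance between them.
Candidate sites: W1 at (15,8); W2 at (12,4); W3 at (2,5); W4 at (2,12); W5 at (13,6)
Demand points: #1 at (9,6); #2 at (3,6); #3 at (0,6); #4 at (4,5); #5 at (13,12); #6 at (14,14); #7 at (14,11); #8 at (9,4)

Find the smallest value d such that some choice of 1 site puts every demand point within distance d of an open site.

Open {W5}.
  Farthest demand point is #3 at distance 13 (to W5); all others are ≤ 13.
With {W2} the worst case is 14.
With {W4} the worst case is 15.
No size-1 selection achieves below 13.

13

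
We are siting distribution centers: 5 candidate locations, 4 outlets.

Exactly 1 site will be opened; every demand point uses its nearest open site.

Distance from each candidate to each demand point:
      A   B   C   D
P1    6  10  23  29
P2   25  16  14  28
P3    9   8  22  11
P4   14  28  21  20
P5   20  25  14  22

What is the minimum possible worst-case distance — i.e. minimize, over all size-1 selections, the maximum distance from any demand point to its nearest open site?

Open {P3}.
  Farthest demand point is C at distance 22 (to P3); all others are ≤ 22.
With {P5} the worst case is 25.
With {P2} the worst case is 28.
No size-1 selection achieves below 22.

22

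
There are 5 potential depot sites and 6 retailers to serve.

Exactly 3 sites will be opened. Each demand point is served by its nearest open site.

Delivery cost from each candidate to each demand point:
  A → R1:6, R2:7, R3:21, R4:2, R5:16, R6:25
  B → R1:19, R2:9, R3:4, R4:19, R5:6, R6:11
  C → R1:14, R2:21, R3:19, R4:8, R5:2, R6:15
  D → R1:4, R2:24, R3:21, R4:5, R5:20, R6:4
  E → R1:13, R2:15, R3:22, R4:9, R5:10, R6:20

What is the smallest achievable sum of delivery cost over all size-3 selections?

27

Open {A, B, D}.
  R1→D 4, R2→A 7, R3→B 4, R4→A 2, R5→B 6, R6→D 4  ⇒ total 27.
Compare {B, C, D}: total 28.
Compare {A, B, C}: total 32.
No size-3 selection does better; minimum is 27.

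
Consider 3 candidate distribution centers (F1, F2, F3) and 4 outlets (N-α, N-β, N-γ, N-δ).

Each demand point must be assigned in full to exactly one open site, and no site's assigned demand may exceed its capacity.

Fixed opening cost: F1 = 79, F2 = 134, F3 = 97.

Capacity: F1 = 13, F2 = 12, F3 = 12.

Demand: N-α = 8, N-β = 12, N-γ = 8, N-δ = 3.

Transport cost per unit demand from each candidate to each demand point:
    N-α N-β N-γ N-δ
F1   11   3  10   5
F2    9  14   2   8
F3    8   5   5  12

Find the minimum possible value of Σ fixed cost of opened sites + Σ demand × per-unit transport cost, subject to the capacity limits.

Open {F1, F2, F3}; cheapest assignment that respects the capacities:
  F1 (cap 13, load 12): N-β — cost 12×3 = 36
  F2 (cap 12, load 11): N-γ, N-δ — cost 8×2 + 3×8 = 40
  F3 (cap 12, load 8): N-α — cost 8×8 = 64
  Shipping 140, fixed 310 → total 450.
  Any other capacity-feasible assignment to {F1, F2, F3} ships for at least 140.
Total demand is 31 and no other set of sites has combined capacity ≥ 31, so {F1, F2, F3} is the only feasible choice of open sites. Minimum: 450.

450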